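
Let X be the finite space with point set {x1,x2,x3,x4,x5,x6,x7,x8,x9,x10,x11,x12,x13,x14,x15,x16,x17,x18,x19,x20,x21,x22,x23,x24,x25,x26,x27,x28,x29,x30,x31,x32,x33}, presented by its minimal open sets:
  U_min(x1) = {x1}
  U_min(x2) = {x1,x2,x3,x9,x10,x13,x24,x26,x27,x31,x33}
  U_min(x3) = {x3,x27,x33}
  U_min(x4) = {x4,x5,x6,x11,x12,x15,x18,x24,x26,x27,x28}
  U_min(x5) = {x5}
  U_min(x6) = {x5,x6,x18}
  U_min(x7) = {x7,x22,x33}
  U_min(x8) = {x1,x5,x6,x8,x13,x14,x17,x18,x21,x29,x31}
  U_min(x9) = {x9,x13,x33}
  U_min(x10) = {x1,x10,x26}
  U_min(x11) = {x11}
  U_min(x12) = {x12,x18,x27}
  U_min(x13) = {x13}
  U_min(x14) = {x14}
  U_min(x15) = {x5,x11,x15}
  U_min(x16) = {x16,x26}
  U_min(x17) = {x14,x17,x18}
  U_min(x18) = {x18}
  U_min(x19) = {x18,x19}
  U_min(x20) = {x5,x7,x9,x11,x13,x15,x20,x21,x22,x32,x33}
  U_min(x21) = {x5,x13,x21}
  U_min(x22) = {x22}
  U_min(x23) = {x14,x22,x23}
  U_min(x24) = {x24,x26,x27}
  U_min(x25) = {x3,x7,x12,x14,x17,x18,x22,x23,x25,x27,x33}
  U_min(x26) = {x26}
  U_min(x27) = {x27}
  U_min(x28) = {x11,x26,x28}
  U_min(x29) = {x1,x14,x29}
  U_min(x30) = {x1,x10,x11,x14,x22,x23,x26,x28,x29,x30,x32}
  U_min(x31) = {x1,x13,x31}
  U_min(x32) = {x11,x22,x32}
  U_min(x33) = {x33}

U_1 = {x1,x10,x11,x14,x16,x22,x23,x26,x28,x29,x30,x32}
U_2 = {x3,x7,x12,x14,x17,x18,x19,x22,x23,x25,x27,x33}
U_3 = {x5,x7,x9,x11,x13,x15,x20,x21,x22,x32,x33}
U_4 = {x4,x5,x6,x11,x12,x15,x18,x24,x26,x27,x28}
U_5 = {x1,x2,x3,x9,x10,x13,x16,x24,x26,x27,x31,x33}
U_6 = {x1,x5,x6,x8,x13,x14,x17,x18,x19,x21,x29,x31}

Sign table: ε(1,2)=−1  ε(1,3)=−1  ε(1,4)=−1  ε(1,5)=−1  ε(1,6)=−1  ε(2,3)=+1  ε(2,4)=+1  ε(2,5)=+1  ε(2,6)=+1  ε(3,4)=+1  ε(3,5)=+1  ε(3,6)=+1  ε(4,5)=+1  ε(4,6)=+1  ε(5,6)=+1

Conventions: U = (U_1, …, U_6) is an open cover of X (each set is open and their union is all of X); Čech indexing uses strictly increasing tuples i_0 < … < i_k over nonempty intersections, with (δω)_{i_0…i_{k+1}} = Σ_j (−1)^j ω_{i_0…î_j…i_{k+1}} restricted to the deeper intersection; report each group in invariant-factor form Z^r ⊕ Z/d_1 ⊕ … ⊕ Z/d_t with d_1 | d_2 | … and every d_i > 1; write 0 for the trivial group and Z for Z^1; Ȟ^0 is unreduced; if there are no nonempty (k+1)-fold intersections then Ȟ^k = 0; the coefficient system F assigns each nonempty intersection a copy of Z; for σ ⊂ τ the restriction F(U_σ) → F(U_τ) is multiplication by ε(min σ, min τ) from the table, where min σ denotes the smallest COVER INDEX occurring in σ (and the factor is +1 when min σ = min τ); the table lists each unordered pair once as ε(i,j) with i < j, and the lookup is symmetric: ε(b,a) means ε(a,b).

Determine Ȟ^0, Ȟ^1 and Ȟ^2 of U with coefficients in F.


Ȟ^0 ≅ Z,  Ȟ^1 ≅ 0,  Ȟ^2 ≅ Z/2

nonempty intersections:
  U12={x14,x22,x23} U13={x11,x22,x32} U14={x11,x26,x28} U15={x1,x10,x16,x26} U16={x1,x14,x29} U23={x7,x22,x33} U24={x12,x18,x27} U25={x3,x27,x33} U26={x14,x17,x18,x19} U34={x5,x11,x15} U35={x9,x13,x33} U36={x5,x13,x21} U45={x24,x26,x27} U46={x5,x6,x18} U56={x1,x13,x31}
  U123={x22} U126={x14} U134={x11} U145={x26} U156={x1} U235={x33} U245={x27} U246={x18} U346={x5} U356={x13}
C dims 6,15,10; δ0: rk 5, SNF 1^5; δ1: rk 10, SNF 1^9·2
Ȟ^0: (6−5)−0=1 ⇒ Z
Ȟ^1: (15−10)−5=0 ⇒ 0
Ȟ^2: (10−0)−10=0 plus torsion [2] ⇒ Z/2


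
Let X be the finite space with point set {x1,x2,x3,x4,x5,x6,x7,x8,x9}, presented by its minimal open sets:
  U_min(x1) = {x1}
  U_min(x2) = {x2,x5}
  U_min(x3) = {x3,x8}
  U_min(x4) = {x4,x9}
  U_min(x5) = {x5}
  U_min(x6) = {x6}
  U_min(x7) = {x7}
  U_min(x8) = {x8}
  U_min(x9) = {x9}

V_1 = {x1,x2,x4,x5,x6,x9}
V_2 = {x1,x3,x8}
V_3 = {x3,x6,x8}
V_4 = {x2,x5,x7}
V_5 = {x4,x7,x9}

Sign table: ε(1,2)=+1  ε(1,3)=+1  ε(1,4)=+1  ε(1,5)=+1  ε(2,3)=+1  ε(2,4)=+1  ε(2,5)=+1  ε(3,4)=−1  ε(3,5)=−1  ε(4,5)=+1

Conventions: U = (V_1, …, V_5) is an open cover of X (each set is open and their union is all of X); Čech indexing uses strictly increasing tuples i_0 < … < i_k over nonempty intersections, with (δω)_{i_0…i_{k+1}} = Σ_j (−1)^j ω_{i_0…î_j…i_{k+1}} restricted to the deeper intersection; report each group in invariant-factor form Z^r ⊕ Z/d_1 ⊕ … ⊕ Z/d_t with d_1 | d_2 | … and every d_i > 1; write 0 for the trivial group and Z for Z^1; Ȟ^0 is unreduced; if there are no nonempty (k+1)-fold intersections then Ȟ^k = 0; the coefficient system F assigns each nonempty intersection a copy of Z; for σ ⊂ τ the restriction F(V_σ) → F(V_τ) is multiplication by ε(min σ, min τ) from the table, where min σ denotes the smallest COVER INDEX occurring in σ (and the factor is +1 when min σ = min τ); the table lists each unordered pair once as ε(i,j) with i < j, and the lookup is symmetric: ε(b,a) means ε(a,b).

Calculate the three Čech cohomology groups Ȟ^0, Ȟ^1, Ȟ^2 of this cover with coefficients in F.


cover nerve:
  V12={x1} V13={x6} V14={x2,x5} V15={x4,x9} V23={x3,x8} V45={x7}
C dims 5,6; δ0: rk 4, SNF 1^4
Ȟ^0: (5−4)−0=1 ⇒ Z
Ȟ^1: (6−0)−4=2 ⇒ Z^2
Ȟ^2: (0−0)−0=0 ⇒ 0

Ȟ^0 = Z, Ȟ^1 = Z^2 and Ȟ^2 = 0


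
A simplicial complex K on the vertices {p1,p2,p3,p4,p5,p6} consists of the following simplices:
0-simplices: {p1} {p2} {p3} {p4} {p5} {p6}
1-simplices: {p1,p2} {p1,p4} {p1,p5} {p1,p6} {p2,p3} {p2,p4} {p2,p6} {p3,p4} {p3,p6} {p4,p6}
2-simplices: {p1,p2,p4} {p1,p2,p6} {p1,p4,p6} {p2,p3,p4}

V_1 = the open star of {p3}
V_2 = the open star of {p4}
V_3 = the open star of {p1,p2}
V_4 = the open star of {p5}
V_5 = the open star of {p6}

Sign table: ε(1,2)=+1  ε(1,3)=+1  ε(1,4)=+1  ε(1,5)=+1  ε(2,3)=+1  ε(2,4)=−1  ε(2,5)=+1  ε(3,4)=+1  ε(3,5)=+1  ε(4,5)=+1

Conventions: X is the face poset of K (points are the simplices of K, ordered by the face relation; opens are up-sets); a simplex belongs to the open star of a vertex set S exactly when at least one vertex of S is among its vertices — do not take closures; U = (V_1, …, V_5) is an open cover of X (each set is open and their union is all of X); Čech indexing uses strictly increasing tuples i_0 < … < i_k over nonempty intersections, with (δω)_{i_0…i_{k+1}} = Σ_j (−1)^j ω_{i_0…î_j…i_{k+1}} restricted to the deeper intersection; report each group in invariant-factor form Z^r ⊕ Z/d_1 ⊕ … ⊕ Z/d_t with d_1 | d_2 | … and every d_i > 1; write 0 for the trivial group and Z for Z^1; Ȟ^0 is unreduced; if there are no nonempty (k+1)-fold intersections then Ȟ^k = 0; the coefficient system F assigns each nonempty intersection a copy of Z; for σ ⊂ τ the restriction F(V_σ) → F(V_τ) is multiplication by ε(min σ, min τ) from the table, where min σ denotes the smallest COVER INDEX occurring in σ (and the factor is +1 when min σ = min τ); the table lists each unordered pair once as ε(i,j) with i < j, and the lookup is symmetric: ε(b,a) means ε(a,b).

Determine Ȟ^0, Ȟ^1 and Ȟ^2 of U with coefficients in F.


nonempty intersections:
  V1={{p3},{p2,p3},{p3,p4},{p3,p6},{p2,p3,p4}} V2={{p4},{p1,p4},{p2,p4},{p3,p4},{p4,p6},{p1,p2,p4},{p1,p4,p6},{p2,p3,p4}} V3={{p1},{p2},{p1,p2},{p1,p4},{p1,p5},{p1,p6},{p2,p3},{p2,p4},{p2,p6},{p1,p2,p4},{p1,p2,p6},{p1,p4,p6},{p2,p3,p4}} V4={{p5},{p1,p5}} V5={{p6},{p1,p6},{p2,p6},{p3,p6},{p4,p6},{p1,p2,p6},{p1,p4,p6}}
  V12={{p3,p4},{p2,p3,p4}} V13={{p2,p3},{p2,p3,p4}} V15={{p3,p6}} V23={{p1,p4},{p2,p4},{p1,p2,p4},{p1,p4,p6},{p2,p3,p4}} V25={{p4,p6},{p1,p4,p6}} V34={{p1,p5}} V35={{p1,p6},{p2,p6},{p1,p2,p6},{p1,p4,p6}}
  V123={{p2,p3,p4}} V235={{p1,p4,p6}}
C dims 5,7,2; δ0: rk 4, SNF 1^4; δ1: rk 2, SNF 1^2
Ȟ^0: (5−4)−0=1 ⇒ Z
Ȟ^1: (7−2)−4=1 ⇒ Z
Ȟ^2: (2−0)−2=0 ⇒ 0

Ȟ^0 = Z, Ȟ^1 = Z, Ȟ^2 = 0


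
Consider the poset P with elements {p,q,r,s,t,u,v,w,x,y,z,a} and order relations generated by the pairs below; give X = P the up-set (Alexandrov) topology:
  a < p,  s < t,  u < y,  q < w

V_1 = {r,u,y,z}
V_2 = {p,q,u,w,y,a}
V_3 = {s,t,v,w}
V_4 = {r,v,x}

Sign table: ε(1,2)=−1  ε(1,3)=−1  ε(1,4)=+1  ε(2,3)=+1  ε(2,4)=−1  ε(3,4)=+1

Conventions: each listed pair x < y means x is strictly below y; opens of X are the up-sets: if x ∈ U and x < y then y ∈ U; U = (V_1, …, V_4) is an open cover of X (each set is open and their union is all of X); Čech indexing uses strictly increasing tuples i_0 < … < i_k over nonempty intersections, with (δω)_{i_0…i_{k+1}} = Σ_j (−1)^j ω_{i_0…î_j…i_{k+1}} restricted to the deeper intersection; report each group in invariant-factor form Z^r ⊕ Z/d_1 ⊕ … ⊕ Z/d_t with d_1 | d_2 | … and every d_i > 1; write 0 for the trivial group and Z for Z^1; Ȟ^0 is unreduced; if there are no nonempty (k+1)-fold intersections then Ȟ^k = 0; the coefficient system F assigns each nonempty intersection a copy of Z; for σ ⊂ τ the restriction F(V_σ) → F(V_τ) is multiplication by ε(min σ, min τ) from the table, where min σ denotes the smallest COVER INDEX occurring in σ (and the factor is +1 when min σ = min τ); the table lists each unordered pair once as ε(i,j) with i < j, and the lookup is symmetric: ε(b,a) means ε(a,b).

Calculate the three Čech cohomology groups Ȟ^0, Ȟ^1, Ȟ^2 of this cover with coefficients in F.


nerve of the cover:
  V12={u,y} V14={r} V23={w} V34={v}
C dims 4,4; δ0: rk 4, SNF 1^3·2
Ȟ^0 = (4 − 4) − 0 = 0, so Ȟ^0 ≅ 0
Ȟ^1 = (4 − 0) − 4 = 0 plus torsion [2], so Ȟ^1 ≅ Z/2
Ȟ^2 = (0 − 0) − 0 = 0, so Ȟ^2 ≅ 0

Ȟ^0(U;F) ≅ 0,  Ȟ^1(U;F) ≅ Z/2,  Ȟ^2(U;F) ≅ 0


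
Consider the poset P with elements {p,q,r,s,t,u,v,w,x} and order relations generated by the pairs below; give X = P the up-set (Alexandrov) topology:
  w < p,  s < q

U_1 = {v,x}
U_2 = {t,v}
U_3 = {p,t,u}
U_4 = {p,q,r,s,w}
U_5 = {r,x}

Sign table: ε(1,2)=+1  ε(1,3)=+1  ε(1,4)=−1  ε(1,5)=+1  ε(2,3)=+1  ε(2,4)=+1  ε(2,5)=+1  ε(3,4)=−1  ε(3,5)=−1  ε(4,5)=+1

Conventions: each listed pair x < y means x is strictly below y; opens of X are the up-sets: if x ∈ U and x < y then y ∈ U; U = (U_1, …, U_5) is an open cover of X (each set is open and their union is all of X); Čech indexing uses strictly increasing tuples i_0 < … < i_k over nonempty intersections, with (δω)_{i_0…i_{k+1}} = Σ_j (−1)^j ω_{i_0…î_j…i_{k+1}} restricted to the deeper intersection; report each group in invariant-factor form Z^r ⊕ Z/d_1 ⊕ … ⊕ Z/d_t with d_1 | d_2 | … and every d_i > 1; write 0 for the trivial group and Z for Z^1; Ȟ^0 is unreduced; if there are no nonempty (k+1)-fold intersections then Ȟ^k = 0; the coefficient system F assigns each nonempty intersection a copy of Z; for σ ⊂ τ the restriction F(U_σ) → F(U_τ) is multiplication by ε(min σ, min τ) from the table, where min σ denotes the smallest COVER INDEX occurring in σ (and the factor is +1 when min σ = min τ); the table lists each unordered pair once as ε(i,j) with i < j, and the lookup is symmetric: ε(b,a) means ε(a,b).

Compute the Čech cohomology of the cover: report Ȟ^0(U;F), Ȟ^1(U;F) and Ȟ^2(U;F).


nonempty intersections:
  U12={v} U15={x} U23={t} U34={p} U45={r}
C dims 5,5; δ0: rk 5, SNF 1^4·2
Ȟ^0: (5−5)−0=0 ⇒ 0
Ȟ^1: (5−0)−5=0 plus torsion [2] ⇒ Z/2
Ȟ^2: (0−0)−0=0 ⇒ 0

Ȟ^0 = 0, Ȟ^1 = Z/2 and Ȟ^2 = 0


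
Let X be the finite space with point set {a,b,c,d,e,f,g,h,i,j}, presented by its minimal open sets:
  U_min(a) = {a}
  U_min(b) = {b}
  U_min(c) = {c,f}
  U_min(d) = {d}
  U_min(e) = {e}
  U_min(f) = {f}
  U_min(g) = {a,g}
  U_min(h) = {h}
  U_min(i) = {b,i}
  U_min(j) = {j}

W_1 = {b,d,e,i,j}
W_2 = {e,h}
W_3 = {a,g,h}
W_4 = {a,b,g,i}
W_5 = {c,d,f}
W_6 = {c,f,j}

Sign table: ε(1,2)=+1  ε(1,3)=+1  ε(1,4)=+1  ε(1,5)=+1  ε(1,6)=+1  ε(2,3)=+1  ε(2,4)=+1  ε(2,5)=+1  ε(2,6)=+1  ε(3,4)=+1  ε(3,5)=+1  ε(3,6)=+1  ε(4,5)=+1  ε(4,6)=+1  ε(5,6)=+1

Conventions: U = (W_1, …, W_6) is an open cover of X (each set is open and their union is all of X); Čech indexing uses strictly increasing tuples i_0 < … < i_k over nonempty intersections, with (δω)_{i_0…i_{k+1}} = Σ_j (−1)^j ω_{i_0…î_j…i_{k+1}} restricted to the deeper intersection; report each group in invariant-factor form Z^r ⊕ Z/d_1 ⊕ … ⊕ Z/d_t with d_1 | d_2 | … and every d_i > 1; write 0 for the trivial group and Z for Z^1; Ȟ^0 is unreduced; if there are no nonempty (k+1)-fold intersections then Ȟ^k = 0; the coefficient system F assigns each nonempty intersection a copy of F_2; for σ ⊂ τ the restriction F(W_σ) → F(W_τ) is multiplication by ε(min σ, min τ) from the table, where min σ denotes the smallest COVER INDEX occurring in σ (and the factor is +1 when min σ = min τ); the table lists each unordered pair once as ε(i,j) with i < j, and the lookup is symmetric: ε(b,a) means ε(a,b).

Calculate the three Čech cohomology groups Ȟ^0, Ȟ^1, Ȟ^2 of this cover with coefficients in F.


nonempty overlaps:
  W12={e} W14={b,i} W15={d} W16={j} W23={h} W34={a,g} W56={c,f}
C dims 6,7; δ0: rk_F2 5
degree 0: 6−5−0 = 1 → Ȟ^0 ≅ Z/2
degree 1: 7−0−5 = 2 → Ȟ^1 ≅ Z/2 ⊕ Z/2
degree 2: 0−0−0 = 0 → Ȟ^2 ≅ 0

Ȟ^0 ≅ Z/2, Ȟ^1 ≅ Z/2 ⊕ Z/2, Ȟ^2 ≅ 0


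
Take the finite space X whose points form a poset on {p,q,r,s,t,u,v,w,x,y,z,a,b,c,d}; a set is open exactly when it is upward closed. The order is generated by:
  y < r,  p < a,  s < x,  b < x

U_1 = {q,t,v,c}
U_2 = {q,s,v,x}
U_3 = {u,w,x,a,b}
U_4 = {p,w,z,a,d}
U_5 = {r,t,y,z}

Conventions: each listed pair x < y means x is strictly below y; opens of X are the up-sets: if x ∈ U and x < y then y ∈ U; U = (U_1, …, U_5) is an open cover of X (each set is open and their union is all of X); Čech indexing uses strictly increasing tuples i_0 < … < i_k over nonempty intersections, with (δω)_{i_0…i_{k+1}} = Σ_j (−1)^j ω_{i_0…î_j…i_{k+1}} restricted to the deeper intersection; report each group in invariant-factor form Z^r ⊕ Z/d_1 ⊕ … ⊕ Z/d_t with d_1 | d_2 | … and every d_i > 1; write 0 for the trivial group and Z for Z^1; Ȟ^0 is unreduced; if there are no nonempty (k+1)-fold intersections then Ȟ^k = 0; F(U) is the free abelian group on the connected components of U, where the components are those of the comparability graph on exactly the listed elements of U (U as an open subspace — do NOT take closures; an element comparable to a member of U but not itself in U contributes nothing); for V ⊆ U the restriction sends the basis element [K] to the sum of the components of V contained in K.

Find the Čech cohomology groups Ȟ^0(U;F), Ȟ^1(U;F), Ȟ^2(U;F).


Ȟ^0(U;F) ≅ Z^11, Ȟ^1(U;F) ≅ 0 and Ȟ^2(U;F) ≅ 0

cover nerve:
  U12={q,v} U15={t} U23={x} U34={w,a} U45={z}
components per intersection:
  U1: {q} {t} {v} {c}
  U2: {q} {s,x} {v}
  U3: {u} {w} {x,b} {a}
  U4: {p,a} {w} {z} {d}
  U5: {r,y} {t} {z}
  U12: {q} {v}
  U15: {t}
  U23: {x}
  U34: {w} {a}
  U45: {z}
C dims 18,7; δ0: rk 7, SNF 1^7
Ȟ^0: (18−7)−0=11 ⇒ Z^11
Ȟ^1: (7−0)−7=0 ⇒ 0
Ȟ^2: (0−0)−0=0 ⇒ 0


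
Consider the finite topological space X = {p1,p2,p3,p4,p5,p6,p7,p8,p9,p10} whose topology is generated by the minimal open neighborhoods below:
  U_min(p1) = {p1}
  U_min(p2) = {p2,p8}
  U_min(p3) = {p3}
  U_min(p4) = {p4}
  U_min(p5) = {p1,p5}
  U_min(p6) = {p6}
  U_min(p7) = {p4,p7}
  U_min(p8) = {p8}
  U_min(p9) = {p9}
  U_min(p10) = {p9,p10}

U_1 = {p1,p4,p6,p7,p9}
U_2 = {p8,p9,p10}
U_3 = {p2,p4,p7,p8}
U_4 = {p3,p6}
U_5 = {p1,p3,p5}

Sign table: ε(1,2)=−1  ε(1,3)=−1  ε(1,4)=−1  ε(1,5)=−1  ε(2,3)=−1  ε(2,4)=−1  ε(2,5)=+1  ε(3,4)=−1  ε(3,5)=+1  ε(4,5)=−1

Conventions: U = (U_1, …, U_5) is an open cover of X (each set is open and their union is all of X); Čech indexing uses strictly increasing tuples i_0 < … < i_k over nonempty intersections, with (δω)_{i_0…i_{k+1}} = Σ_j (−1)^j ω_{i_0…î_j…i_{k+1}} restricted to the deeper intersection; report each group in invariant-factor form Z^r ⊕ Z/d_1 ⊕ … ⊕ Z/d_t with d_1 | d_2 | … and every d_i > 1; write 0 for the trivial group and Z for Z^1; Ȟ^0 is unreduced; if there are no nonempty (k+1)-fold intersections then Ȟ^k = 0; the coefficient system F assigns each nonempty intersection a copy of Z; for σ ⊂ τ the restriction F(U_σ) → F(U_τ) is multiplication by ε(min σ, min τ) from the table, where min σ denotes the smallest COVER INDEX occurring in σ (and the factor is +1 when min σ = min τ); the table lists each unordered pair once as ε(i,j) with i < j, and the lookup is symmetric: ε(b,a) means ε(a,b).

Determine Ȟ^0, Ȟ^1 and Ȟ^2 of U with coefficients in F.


Ȟ^0 = 0, Ȟ^1 = Z ⊕ Z/2, Ȟ^2 = 0

cover nerve:
  U12={p9} U13={p4,p7} U14={p6} U15={p1} U23={p8} U45={p3}
C dims 5,6; δ0: rk 5, SNF 1^4·2
Ȟ^0: (5−5)−0=0 ⇒ 0
Ȟ^1: (6−0)−5=1 plus torsion [2] ⇒ Z ⊕ Z/2
Ȟ^2: (0−0)−0=0 ⇒ 0


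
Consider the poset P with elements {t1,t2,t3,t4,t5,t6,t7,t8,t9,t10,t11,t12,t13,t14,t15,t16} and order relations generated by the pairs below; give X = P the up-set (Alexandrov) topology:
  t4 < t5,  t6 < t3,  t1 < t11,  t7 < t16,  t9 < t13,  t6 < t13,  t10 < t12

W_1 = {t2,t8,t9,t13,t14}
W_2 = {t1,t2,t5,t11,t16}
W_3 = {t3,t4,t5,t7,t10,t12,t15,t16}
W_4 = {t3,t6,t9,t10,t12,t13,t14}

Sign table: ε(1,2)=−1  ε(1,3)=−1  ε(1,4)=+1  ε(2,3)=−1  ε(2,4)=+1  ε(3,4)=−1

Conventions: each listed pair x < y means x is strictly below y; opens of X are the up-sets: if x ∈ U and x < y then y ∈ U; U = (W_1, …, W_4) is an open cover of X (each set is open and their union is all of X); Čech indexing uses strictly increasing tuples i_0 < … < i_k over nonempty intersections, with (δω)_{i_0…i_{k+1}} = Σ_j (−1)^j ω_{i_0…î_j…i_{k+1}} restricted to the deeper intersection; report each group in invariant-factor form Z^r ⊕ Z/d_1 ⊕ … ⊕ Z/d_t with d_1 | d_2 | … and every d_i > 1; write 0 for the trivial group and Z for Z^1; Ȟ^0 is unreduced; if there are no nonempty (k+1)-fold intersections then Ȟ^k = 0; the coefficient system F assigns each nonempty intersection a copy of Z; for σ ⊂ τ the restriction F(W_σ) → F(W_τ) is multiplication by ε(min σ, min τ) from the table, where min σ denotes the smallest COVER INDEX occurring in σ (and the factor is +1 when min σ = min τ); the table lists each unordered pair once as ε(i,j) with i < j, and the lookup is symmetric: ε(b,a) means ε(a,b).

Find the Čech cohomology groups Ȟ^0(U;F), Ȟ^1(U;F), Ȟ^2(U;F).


nonempty overlaps:
  W12={t2} W14={t9,t13,t14} W23={t5,t16} W34={t3,t10,t12}
C dims 4,4; δ0: rk 4, SNF 1^3·2
degree 0: 4−4−0 = 0 → Ȟ^0 ≅ 0
degree 1: 4−0−4 = 0 plus torsion [2] → Ȟ^1 ≅ Z/2
degree 2: 0−0−0 = 0 → Ȟ^2 ≅ 0

Ȟ^0(U;F) ≅ 0, Ȟ^1(U;F) ≅ Z/2, Ȟ^2(U;F) ≅ 0


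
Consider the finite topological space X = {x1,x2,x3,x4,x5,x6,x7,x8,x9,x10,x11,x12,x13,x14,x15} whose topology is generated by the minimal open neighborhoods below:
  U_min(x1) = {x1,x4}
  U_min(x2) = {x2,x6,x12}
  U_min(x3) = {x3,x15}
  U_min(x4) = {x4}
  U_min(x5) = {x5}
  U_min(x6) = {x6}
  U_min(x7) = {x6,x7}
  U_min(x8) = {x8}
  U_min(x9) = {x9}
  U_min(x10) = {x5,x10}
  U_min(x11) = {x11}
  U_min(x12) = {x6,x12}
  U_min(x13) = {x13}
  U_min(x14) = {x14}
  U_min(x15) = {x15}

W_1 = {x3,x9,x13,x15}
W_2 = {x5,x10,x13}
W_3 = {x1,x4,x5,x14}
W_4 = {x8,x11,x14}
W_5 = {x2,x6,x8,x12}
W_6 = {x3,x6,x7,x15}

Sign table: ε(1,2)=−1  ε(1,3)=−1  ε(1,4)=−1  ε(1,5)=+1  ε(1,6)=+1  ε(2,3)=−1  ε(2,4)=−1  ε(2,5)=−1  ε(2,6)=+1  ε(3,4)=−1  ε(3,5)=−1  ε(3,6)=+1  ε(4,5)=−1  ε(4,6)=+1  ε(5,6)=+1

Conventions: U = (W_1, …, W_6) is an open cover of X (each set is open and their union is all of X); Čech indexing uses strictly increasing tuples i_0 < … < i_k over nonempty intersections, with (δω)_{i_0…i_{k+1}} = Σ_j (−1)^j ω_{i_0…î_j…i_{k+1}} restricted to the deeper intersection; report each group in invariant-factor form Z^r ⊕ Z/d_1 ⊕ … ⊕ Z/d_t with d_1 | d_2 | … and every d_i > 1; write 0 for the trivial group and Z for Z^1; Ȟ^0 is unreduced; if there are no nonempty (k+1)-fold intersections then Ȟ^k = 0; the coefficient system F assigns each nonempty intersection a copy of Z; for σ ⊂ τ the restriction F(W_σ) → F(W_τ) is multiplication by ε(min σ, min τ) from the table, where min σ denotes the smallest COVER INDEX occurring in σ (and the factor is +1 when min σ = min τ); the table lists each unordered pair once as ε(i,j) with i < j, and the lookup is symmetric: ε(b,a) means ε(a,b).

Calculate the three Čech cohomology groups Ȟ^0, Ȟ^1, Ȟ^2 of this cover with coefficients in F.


nerve simplices:
  W12={x13} W16={x3,x15} W23={x5} W34={x14} W45={x8} W56={x6}
C dims 6,6; δ0: rk 5, SNF 1^5
degree 0: 6−5−0 = 1 → Ȟ^0 ≅ Z
degree 1: 6−0−5 = 1 → Ȟ^1 ≅ Z
degree 2: 0−0−0 = 0 → Ȟ^2 ≅ 0

Ȟ^0 ≅ Z, Ȟ^1 ≅ Z, Ȟ^2 ≅ 0


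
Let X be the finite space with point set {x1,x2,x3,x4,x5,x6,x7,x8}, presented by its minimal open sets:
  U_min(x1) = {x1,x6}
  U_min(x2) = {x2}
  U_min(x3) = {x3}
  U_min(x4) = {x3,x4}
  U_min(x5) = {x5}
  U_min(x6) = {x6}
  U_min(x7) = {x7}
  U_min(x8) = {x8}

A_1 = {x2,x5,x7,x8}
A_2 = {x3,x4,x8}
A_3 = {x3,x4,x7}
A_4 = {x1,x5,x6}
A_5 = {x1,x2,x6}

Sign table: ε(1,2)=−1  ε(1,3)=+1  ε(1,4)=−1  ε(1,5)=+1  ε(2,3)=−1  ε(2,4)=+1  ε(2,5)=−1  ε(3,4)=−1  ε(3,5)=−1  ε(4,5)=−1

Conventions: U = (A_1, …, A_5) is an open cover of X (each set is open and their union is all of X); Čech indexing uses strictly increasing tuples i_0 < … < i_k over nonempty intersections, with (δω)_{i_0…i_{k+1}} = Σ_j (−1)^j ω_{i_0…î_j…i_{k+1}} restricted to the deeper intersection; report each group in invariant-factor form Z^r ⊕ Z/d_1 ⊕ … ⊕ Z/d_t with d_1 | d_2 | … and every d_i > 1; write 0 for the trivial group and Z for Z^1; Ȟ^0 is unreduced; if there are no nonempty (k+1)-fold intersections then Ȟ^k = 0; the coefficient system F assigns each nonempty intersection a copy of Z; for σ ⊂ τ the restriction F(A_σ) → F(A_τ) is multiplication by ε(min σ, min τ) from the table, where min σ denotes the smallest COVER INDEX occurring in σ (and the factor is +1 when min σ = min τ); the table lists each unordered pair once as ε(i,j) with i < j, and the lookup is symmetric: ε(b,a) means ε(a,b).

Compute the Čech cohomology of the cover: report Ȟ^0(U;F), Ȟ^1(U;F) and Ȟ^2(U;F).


Ȟ^0 = Z, Ȟ^1 = Z^2, Ȟ^2 = 0

nonempty intersections:
  A12={x8} A13={x7} A14={x5} A15={x2} A23={x3,x4} A45={x1,x6}
C dims 5,6; δ0: rk 4, SNF 1^4
Ȟ^0: (5−4)−0=1 ⇒ Z
Ȟ^1: (6−0)−4=2 ⇒ Z^2
Ȟ^2: (0−0)−0=0 ⇒ 0


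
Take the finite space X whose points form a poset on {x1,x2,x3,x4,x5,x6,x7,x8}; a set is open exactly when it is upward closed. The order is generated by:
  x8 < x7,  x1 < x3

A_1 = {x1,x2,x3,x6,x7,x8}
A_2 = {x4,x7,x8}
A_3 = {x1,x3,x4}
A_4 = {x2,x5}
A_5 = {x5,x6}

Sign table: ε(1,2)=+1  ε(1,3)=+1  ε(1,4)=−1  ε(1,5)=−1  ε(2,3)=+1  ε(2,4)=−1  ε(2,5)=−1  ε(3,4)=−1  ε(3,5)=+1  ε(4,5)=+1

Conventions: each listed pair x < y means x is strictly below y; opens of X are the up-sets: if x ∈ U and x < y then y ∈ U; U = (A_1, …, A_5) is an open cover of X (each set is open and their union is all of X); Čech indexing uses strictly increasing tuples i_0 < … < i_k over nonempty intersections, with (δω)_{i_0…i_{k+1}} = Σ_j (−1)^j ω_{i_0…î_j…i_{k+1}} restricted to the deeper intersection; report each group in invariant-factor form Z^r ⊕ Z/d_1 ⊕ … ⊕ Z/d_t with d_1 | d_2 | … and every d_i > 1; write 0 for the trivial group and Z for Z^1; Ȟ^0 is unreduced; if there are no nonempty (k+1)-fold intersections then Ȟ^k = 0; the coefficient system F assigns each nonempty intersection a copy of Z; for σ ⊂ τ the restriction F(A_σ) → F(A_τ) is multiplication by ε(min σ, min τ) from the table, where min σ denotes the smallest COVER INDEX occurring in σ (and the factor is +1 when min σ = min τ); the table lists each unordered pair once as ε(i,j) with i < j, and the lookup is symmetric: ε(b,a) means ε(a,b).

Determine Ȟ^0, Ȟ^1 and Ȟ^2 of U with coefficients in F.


Ȟ^0 ≅ Z, Ȟ^1 ≅ Z^2, Ȟ^2 ≅ 0

nerve simplices:
  A12={x7,x8} A13={x1,x3} A14={x2} A15={x6} A23={x4} A45={x5}
C dims 5,6; δ0: rk 4, SNF 1^4
degree 0: 5−4−0 = 1 → Ȟ^0 ≅ Z
degree 1: 6−0−4 = 2 → Ȟ^1 ≅ Z^2
degree 2: 0−0−0 = 0 → Ȟ^2 ≅ 0


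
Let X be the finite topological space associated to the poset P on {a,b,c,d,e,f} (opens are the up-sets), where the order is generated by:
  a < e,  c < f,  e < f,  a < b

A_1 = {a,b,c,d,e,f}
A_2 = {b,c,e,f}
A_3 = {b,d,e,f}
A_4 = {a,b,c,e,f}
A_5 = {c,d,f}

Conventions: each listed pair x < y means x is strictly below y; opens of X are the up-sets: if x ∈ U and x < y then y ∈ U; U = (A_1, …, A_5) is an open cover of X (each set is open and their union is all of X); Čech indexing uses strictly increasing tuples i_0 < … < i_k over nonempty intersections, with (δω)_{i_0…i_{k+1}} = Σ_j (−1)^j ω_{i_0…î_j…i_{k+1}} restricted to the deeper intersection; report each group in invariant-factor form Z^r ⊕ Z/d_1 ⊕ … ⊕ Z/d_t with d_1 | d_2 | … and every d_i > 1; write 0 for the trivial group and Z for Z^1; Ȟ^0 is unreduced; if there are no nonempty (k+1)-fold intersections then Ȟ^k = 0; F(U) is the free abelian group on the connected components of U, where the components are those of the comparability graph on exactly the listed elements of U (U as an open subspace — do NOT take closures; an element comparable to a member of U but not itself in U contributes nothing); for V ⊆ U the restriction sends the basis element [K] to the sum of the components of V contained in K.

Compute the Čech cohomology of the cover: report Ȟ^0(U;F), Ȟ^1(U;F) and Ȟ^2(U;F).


Ȟ^0(U;F) ≅ Z^2, Ȟ^1(U;F) ≅ 0, Ȟ^2(U;F) ≅ 0

intersection data:
  A12={b,c,e,f} A13={b,d,e,f} A14={a,b,c,e,f} A15={c,d,f} A23={b,e,f} A24={b,c,e,f} A25={c,f} A34={b,e,f} A35={d,f} A45={c,f}
  A123={b,e,f} A124={b,c,e,f} A125={c,f} A134={b,e,f} A135={d,f} A145={c,f} A234={b,e,f} A235={f} A245={c,f} A345={f}
  A1234={b,e,f} A1235={f} A1245={c,f} A1345={f} A2345={f}
  A12345={f}
components per intersection:
  A1: {a,b,c,e,f} {d}
  A2: {b} {c,e,f}
  A3: {b} {d} {e,f}
  A4: {a,b,c,e,f}
  A5: {c,f} {d}
  A12: {b} {c,e,f}
  A13: {b} {d} {e,f}
  A14: {a,b,c,e,f}
  A15: {c,f} {d}
  A23: {b} {e,f}
  A24: {b} {c,e,f}
  A25: {c,f}
  A34: {b} {e,f}
  A35: {d} {f}
  A45: {c,f}
  A123: {b} {e,f}
  A124: {b} {c,e,f}
  A125: {c,f}
  A134: {b} {e,f}
  A135: {d} {f}
  A145: {c,f}
  A234: {b} {e,f}
  A235: {f}
  A245: {c,f}
  A345: {f}
  A1234: {b} {e,f}
  A1235: {f}
  A1245: {c,f}
  A1345: {f}
  A2345: {f}
  A12345: {f}
C dims 10,18,15,6; δ0: rk 8, SNF 1^8; δ1: rk 10, SNF 1^10; δ2: rk 5, SNF 1^5
Ȟ^0 = (10 − 8) − 0 = 2, so Ȟ^0 ≅ Z^2
Ȟ^1 = (18 − 10) − 8 = 0, so Ȟ^1 ≅ 0
Ȟ^2 = (15 − 5) − 10 = 0, so Ȟ^2 ≅ 0


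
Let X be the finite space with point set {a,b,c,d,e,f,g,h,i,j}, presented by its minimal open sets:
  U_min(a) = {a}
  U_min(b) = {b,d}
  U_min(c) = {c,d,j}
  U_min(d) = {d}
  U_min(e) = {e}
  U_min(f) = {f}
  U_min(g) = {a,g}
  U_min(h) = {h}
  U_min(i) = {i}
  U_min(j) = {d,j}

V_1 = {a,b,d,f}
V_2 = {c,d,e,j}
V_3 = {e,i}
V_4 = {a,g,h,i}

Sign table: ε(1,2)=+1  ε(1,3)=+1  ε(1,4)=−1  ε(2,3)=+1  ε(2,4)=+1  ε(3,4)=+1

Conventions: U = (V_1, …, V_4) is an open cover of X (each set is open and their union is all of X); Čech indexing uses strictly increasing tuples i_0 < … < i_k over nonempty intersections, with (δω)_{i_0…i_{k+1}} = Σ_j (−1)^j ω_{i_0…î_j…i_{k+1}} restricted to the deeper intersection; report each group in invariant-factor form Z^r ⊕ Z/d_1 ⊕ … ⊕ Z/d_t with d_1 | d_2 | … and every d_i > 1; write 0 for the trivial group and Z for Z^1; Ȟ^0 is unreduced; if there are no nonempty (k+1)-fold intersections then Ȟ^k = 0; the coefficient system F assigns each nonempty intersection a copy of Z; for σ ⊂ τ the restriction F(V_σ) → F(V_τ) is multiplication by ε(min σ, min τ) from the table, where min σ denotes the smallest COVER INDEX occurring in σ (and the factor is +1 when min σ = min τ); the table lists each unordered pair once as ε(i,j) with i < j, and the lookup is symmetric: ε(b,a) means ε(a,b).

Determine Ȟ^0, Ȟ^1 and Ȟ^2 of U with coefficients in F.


nerve of the cover:
  V12={d} V14={a} V23={e} V34={i}
C dims 4,4; δ0: rk 4, SNF 1^3·2
Ȟ^0 = (4 − 4) − 0 = 0, so Ȟ^0 ≅ 0
Ȟ^1 = (4 − 0) − 4 = 0 plus torsion [2], so Ȟ^1 ≅ Z/2
Ȟ^2 = (0 − 0) − 0 = 0, so Ȟ^2 ≅ 0

Ȟ^0 ≅ 0; Ȟ^1 ≅ Z/2; Ȟ^2 ≅ 0


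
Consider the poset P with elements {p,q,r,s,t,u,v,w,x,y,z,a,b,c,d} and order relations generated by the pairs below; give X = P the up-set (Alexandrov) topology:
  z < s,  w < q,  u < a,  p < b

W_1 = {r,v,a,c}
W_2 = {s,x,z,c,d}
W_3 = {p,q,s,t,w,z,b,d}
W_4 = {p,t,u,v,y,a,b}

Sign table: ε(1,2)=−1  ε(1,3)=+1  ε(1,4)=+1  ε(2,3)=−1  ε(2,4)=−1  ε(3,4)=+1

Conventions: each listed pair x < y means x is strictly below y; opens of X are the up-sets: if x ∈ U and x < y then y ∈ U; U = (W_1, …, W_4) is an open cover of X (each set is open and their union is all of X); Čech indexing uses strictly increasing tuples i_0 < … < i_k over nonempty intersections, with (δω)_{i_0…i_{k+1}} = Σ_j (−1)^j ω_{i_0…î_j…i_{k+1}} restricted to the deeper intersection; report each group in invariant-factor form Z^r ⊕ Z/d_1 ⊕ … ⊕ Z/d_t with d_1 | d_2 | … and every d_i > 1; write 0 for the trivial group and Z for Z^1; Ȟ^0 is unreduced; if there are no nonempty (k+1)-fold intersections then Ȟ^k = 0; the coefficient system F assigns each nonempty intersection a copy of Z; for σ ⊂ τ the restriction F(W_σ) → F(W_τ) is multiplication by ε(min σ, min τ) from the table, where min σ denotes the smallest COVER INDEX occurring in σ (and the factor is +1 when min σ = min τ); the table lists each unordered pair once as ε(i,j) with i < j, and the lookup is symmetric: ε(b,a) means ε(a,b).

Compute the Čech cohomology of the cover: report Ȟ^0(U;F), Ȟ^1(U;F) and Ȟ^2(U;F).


nerve of the cover:
  W12={c} W14={v,a} W23={s,z,d} W34={p,t,b}
C dims 4,4; δ0: rk 3, SNF 1^3
Ȟ^0 = (4 − 3) − 0 = 1, so Ȟ^0 ≅ Z
Ȟ^1 = (4 − 0) − 3 = 1, so Ȟ^1 ≅ Z
Ȟ^2 = (0 − 0) − 0 = 0, so Ȟ^2 ≅ 0

Ȟ^0 ≅ Z, Ȟ^1 ≅ Z and Ȟ^2 ≅ 0


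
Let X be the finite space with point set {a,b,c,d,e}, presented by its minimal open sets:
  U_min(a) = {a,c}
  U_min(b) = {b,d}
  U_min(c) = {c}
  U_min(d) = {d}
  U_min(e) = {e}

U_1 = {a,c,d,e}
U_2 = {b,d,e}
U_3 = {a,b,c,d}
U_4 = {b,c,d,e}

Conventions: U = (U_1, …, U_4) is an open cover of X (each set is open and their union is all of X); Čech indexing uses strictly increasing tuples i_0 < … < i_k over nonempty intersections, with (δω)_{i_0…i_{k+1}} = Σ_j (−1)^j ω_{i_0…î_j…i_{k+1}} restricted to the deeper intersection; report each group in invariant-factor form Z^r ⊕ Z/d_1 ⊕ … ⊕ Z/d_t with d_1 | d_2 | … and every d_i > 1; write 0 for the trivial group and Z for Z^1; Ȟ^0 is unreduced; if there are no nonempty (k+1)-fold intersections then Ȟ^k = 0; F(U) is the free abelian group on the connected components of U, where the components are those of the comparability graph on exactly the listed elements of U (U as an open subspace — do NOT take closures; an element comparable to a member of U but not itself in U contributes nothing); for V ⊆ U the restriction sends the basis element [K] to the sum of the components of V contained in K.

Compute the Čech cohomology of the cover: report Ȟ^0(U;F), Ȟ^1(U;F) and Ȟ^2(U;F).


Ȟ^0(U;F) ≅ Z^3; Ȟ^1(U;F) ≅ 0; Ȟ^2(U;F) ≅ 0

cover nerve:
  U12={d,e} U13={a,c,d} U14={c,d,e} U23={b,d} U24={b,d,e} U34={b,c,d}
  U123={d} U124={d,e} U134={c,d} U234={b,d}
  U1234={d}
components per intersection:
  U1: {a,c} {d} {e}
  U2: {b,d} {e}
  U3: {a,c} {b,d}
  U4: {b,d} {c} {e}
  U12: {d} {e}
  U13: {a,c} {d}
  U14: {c} {d} {e}
  U23: {b,d}
  U24: {b,d} {e}
  U34: {b,d} {c}
  U123: {d}
  U124: {d} {e}
  U134: {c} {d}
  U234: {b,d}
  U1234: {d}
C dims 10,12,6,1; δ0: rk 7, SNF 1^7; δ1: rk 5, SNF 1^5; δ2: rk 1, SNF 1^1
Ȟ^0: (10−7)−0=3 ⇒ Z^3
Ȟ^1: (12−5)−7=0 ⇒ 0
Ȟ^2: (6−1)−5=0 ⇒ 0


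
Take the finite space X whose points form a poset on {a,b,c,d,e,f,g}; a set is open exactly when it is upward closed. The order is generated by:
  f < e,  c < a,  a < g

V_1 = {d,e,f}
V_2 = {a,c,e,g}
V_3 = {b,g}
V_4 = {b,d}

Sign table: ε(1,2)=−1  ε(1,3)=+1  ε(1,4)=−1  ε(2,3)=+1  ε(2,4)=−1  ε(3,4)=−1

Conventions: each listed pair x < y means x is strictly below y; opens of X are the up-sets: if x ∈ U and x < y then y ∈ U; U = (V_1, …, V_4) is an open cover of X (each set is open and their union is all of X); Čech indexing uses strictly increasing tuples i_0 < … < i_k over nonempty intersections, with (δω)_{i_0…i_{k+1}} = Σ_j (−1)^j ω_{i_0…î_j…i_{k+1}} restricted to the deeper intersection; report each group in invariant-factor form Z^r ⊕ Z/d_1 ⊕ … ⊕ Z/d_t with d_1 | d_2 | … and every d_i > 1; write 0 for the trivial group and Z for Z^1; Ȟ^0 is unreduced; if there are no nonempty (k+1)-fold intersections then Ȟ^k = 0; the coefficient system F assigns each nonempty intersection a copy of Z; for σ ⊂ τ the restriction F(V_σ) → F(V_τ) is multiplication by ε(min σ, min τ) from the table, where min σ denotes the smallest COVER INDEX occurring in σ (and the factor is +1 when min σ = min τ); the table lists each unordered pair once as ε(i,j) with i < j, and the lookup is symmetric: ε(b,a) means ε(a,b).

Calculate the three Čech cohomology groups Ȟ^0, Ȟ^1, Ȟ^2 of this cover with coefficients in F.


Ȟ^0 = 0, Ȟ^1 = Z/2, Ȟ^2 = 0

cover nerve:
  V12={e} V14={d} V23={g} V34={b}
C dims 4,4; δ0: rk 4, SNF 1^3·2
Ȟ^0: (4−4)−0=0 ⇒ 0
Ȟ^1: (4−0)−4=0 plus torsion [2] ⇒ Z/2
Ȟ^2: (0−0)−0=0 ⇒ 0


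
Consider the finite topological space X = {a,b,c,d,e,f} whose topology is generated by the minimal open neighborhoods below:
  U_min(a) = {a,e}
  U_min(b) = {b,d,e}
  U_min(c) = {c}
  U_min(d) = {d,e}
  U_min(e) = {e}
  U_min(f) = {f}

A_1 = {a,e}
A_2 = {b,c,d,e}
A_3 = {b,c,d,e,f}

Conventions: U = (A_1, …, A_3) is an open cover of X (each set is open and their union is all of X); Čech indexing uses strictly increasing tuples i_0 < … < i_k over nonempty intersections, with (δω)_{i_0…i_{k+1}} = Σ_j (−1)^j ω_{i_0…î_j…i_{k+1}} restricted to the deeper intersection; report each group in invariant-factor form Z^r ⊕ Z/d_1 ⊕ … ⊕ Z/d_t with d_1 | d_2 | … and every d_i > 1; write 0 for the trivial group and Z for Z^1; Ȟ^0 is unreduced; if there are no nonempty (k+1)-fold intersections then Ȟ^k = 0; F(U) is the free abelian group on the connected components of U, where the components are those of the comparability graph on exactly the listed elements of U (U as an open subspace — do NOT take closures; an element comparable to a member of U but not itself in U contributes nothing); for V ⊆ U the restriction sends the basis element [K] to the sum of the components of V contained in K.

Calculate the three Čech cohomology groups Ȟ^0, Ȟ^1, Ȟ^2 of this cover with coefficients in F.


Ȟ^0 = Z^3,  Ȟ^1 = 0,  Ȟ^2 = 0

nonempty overlaps:
  A12={e} A13={e} A23={b,c,d,e}
  A123={e}
components per intersection:
  A1: {a,e}
  A2: {b,d,e} {c}
  A3: {b,d,e} {c} {f}
  A12: {e}
  A13: {e}
  A23: {b,d,e} {c}
  A123: {e}
C dims 6,4,1; δ0: rk 3, SNF 1^3; δ1: rk 1, SNF 1^1
degree 0: 6−3−0 = 3 → Ȟ^0 ≅ Z^3
degree 1: 4−1−3 = 0 → Ȟ^1 ≅ 0
degree 2: 1−0−1 = 0 → Ȟ^2 ≅ 0


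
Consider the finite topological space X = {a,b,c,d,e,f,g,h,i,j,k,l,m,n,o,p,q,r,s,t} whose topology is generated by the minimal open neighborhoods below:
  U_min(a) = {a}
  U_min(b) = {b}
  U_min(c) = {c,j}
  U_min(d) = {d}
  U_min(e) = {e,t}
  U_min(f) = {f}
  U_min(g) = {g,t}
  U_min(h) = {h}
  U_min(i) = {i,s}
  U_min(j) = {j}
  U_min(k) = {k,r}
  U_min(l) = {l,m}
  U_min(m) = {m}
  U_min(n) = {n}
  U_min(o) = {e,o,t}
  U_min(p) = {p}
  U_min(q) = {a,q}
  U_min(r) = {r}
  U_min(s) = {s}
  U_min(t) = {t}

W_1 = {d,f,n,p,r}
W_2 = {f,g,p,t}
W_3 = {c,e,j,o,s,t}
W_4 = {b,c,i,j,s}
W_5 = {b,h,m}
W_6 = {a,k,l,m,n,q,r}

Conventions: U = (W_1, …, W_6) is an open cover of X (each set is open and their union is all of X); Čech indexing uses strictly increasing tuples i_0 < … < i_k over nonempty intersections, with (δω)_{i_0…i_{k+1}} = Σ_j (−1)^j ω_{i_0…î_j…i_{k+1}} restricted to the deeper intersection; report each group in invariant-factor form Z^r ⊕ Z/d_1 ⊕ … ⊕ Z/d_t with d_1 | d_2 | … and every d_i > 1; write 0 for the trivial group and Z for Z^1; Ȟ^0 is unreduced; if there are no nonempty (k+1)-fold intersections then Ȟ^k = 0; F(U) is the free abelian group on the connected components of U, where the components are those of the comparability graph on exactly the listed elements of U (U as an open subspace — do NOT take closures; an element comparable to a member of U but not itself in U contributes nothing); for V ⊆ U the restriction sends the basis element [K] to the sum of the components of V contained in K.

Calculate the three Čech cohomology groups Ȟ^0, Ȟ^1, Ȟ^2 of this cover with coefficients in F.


intersection data:
  W12={f,p} W16={n,r} W23={t} W34={c,j,s} W45={b} W56={m}
components per intersection:
  W1: {d} {f} {n} {p} {r}
  W2: {f} {g,t} {p}
  W3: {c,j} {e,o,t} {s}
  W4: {b} {c,j} {i,s}
  W5: {b} {h} {m}
  W6: {a,q} {k,r} {l,m} {n}
  W12: {f} {p}
  W16: {n} {r}
  W23: {t}
  W34: {c,j} {s}
  W45: {b}
  W56: {m}
C dims 21,9; δ0: rk 9, SNF 1^9
Ȟ^0 = (21 − 9) − 0 = 12, so Ȟ^0 ≅ Z^12
Ȟ^1 = (9 − 0) − 9 = 0, so Ȟ^1 ≅ 0
Ȟ^2 = (0 − 0) − 0 = 0, so Ȟ^2 ≅ 0

Ȟ^0 ≅ Z^12,  Ȟ^1 ≅ 0,  Ȟ^2 ≅ 0


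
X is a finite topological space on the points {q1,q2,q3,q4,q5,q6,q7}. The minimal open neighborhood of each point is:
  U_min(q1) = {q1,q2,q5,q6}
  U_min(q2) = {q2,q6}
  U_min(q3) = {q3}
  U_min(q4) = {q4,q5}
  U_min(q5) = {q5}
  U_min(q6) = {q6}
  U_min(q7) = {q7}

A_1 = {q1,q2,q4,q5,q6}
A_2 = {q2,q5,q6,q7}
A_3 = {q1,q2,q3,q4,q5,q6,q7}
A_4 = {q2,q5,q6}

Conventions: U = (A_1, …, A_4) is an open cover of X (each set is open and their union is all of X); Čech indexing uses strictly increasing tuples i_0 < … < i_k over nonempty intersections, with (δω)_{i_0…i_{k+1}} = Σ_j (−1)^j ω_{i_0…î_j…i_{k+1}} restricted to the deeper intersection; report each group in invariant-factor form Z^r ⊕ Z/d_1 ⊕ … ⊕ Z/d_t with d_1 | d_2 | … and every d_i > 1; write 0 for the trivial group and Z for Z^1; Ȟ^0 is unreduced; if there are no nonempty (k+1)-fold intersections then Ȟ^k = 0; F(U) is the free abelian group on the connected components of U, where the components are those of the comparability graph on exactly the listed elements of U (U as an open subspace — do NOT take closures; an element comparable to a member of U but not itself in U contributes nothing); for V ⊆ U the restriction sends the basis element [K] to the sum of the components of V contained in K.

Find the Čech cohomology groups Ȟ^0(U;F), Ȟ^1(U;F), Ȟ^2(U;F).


intersection data:
  A12={q2,q5,q6} A13={q1,q2,q4,q5,q6} A14={q2,q5,q6} A23={q2,q5,q6,q7} A24={q2,q5,q6} A34={q2,q5,q6}
  A123={q2,q5,q6} A124={q2,q5,q6} A134={q2,q5,q6} A234={q2,q5,q6}
  A1234={q2,q5,q6}
components per intersection:
  A1: {q1,q2,q4,q5,q6}
  A2: {q2,q6} {q5} {q7}
  A3: {q1,q2,q4,q5,q6} {q3} {q7}
  A4: {q2,q6} {q5}
  A12: {q2,q6} {q5}
  A13: {q1,q2,q4,q5,q6}
  A14: {q2,q6} {q5}
  A23: {q2,q6} {q5} {q7}
  A24: {q2,q6} {q5}
  A34: {q2,q6} {q5}
  A123: {q2,q6} {q5}
  A124: {q2,q6} {q5}
  A134: {q2,q6} {q5}
  A234: {q2,q6} {q5}
  A1234: {q2,q6} {q5}
C dims 9,12,8,2; δ0: rk 6, SNF 1^6; δ1: rk 6, SNF 1^6; δ2: rk 2, SNF 1^2
Ȟ^0 = (9 − 6) − 0 = 3, so Ȟ^0 ≅ Z^3
Ȟ^1 = (12 − 6) − 6 = 0, so Ȟ^1 ≅ 0
Ȟ^2 = (8 − 2) − 6 = 0, so Ȟ^2 ≅ 0

Ȟ^0 ≅ Z^3, Ȟ^1 ≅ 0 and Ȟ^2 ≅ 0


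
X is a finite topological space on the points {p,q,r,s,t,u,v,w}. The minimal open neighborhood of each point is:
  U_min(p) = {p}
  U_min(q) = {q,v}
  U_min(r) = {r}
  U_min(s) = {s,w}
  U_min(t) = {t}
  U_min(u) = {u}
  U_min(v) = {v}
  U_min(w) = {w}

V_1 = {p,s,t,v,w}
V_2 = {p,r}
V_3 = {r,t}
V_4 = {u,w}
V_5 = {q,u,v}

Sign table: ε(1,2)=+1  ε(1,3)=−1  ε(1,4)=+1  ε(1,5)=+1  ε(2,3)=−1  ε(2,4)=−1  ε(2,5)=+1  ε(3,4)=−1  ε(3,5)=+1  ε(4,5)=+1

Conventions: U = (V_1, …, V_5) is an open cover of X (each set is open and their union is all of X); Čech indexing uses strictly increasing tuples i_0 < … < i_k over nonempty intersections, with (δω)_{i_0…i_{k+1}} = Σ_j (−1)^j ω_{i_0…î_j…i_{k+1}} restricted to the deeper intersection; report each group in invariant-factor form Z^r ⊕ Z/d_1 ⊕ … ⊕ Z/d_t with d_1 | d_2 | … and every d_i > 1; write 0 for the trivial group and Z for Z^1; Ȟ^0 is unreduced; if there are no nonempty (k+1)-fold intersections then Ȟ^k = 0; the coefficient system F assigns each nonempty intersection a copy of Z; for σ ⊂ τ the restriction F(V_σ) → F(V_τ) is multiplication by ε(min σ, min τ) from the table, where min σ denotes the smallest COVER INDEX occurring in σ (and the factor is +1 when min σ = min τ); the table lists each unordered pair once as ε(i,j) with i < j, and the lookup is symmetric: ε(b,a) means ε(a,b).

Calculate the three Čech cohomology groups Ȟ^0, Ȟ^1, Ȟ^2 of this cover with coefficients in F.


nerve of the cover:
  V12={p} V13={t} V14={w} V15={v} V23={r} V45={u}
C dims 5,6; δ0: rk 4, SNF 1^4
Ȟ^0 = (5 − 4) − 0 = 1, so Ȟ^0 ≅ Z
Ȟ^1 = (6 − 0) − 4 = 2, so Ȟ^1 ≅ Z^2
Ȟ^2 = (0 − 0) − 0 = 0, so Ȟ^2 ≅ 0

Ȟ^0 ≅ Z, Ȟ^1 ≅ Z^2 and Ȟ^2 ≅ 0
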